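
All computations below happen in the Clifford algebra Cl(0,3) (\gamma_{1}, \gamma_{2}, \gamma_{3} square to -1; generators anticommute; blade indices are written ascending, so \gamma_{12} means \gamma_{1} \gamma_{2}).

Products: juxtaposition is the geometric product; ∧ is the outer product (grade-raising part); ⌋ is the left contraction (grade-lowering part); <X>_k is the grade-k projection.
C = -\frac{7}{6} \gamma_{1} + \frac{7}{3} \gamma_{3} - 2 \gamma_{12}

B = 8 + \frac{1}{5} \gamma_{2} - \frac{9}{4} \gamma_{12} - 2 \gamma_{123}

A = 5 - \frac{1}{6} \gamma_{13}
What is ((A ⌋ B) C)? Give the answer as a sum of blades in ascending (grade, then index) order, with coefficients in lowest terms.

step 1: 40 + \frac{4}{3} \gamma_{2} - \frac{45}{4} \gamma_{12} - 10 \gamma_{123}
step 2: -\frac{45}{2} - \frac{148}{3} \gamma_{1} + \frac{105}{8} \gamma_{2} + \frac{220}{3} \gamma_{3} - \frac{496}{9} \gamma_{12} - \frac{77}{9} \gamma_{23} - \frac{105}{4} \gamma_{123}
Answer: -\frac{45}{2} - \frac{148}{3} \gamma_{1} + \frac{105}{8} \gamma_{2} + \frac{220}{3} \gamma_{3} - \frac{496}{9} \gamma_{12} - \frac{77}{9} \gamma_{23} - \frac{105}{4} \gamma_{123}


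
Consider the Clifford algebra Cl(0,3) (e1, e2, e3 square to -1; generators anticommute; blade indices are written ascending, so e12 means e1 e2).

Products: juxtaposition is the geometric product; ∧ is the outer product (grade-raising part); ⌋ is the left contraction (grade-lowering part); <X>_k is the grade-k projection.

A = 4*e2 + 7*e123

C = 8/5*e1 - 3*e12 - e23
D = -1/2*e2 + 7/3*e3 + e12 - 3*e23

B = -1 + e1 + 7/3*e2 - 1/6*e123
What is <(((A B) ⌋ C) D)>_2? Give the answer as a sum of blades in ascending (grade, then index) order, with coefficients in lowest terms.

step 1: -21/2 - 4*e2 - 4*e12 + 47/3*e13 - 7*e23 - 7*e123
step 2: -19 - 24/5*e1 - 4*e3 + 63/2*e12 + 21/2*e23
step 3: 28/3 + 63/4*e1 + 9/5*e2 - 595/12*e3 - 83/5*e12 + 469/5*e13 + 55*e23 + 839/10*e123
step 4: -83/5*e12 + 469/5*e13 + 55*e23
Answer: -83/5*e12 + 469/5*e13 + 55*e23


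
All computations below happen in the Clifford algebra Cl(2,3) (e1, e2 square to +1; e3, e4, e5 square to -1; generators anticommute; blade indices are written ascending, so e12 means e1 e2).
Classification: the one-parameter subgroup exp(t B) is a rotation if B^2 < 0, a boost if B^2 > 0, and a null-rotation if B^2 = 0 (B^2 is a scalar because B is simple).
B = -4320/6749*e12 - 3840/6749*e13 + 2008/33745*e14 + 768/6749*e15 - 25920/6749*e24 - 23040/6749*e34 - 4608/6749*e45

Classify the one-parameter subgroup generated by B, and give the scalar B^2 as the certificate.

B^2 term by term: the squares give (-4320/6749)^2*(e12)^2 + (-3840/6749)^2*(e13)^2 + (2008/33745)^2*(e14)^2 + (768/6749)^2*(e15)^2 + (-25920/6749)^2*(e24)^2 + (-23040/6749)^2*(e34)^2 + (-4608/6749)^2*(e45)^2 = 18662400/45549001*(-1) + 14745600/45549001*(+1) + 4032064/1138725025*(+1) + 589824/45549001*(+1) + 671846400/45549001*(+1) + 530841600/45549001*(-1) + 21233664/45549001*(-1) = 64/25 (each basis 2-blade squares to minus the product of its generators' squares); cross terms between blades sharing an index anticommute and cancel; the commuting (index-disjoint) pairs give grade-4 terms 2*c*c'*(blade product), which cancel blade by blade — e1234: 199065600/45549001 - 199065600/45549001 = 0; e1245: 39813120/45549001 - 39813120/45549001 = 0; e1345: 35389440/45549001 - 35389440/45549001 = 0 — confirming B is simple. So B^2 = 64/25.
Answer: boost, certificate B^2 = 64/25. The class reads off the invariant scalar 64/25 directly.


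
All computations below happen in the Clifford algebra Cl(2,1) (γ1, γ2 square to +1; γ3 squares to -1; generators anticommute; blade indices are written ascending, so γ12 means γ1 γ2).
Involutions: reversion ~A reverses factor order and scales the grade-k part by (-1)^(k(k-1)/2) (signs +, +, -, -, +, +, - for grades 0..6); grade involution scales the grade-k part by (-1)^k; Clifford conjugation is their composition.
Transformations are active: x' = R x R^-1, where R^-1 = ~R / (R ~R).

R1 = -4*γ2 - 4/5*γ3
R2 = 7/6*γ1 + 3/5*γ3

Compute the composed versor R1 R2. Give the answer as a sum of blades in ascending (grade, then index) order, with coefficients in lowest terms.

Distribute over the terms of R1 (each basis-blade product reordered to ascending indices, repeated generators contracted through their squares):
(-4*γ2) R2 = 14/3*γ12 - 12/5*γ23
(-4/5*γ3) R2 = 12/25 + 14/15*γ13
Summing the partial products and collecting blades:
Answer: 12/25 + 14/3*γ12 + 14/15*γ13 - 12/5*γ23


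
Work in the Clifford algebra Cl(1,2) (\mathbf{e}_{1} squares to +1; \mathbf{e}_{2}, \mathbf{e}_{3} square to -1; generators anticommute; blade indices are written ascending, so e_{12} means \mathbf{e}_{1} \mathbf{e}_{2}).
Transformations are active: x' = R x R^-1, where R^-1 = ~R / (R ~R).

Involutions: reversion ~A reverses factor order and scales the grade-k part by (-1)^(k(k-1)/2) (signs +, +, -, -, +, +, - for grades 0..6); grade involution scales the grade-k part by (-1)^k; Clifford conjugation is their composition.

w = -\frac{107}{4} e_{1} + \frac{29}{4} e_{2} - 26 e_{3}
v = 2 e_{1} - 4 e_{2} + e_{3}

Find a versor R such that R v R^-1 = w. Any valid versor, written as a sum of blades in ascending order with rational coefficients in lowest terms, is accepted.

Construction: equal norms (both -13) license R = v + w = -\frac{99}{4} e_{1} + \frac{13}{4} e_{2} - 25 e_{3} — nothing changes along that direction, while (v - w)/2 changes sign, so v maps onto w.
Answer: -\frac{99}{4} e_{1} + \frac{13}{4} e_{2} - 25 e_{3}


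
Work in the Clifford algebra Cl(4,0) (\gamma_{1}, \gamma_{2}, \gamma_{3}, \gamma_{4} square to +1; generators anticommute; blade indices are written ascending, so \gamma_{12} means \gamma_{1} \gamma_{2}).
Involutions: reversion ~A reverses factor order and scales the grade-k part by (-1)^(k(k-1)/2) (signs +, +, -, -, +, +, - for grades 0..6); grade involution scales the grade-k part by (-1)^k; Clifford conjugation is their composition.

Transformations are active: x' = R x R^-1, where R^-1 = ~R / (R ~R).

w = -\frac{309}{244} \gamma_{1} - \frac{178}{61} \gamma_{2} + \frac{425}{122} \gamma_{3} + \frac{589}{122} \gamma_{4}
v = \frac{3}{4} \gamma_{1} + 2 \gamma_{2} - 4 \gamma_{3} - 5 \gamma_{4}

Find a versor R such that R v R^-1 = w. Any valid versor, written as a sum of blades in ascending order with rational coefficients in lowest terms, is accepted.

Equal squares first: v^2 = w^2 = \frac{729}{16}. Then v + w = -\frac{63}{122} \gamma_{1} - \frac{56}{61} \gamma_{2} - \frac{63}{122} \gamma_{3} - \frac{21}{122} \gamma_{4} is a versor taking v to w, provided it is invertible.
Answer: -\frac{63}{122} \gamma_{1} - \frac{56}{61} \gamma_{2} - \frac{63}{122} \gamma_{3} - \frac{21}{122} \gamma_{4}


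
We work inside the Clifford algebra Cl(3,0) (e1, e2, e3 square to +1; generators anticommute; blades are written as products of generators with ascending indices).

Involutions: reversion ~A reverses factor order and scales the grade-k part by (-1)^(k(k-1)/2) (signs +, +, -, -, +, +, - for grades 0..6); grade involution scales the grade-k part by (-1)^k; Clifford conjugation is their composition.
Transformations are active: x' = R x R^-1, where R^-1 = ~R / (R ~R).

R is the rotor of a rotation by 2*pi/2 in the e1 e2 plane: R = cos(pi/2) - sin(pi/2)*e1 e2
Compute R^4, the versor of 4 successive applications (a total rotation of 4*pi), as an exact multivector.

Rotor phase runs at HALF the rotation angle; powers of one rotor simply add phase, so after 4 steps in e1 e2 the phase is 4*pi/2 = 2*pi and R^4 = cos(2*pi) - sin(2*pi)*e1 e2.
cos(2*pi) = 1 and sin(2*pi) = 0, so R^4 = 1. The total rotation 4*pi is 2 full turns, so every vector returns to itself, yet the rotor is +1, back on the identity sheet (an even number of 2*pi turns).
Answer: 1


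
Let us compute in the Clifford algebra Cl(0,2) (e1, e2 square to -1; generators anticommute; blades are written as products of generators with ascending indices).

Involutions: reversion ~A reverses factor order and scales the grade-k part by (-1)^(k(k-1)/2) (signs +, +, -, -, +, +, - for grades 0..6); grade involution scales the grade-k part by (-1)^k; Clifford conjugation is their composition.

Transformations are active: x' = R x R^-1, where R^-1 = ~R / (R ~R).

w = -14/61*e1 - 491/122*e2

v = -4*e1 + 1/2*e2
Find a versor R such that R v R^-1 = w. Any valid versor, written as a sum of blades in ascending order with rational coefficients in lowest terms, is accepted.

Construction: equal norms (both -65/4) license R = v + w = -258/61*e1 - 215/61*e2 — nothing changes along that direction, while (v - w)/2 changes sign, so v maps onto w.
Answer: -258/61*e1 - 215/61*e2


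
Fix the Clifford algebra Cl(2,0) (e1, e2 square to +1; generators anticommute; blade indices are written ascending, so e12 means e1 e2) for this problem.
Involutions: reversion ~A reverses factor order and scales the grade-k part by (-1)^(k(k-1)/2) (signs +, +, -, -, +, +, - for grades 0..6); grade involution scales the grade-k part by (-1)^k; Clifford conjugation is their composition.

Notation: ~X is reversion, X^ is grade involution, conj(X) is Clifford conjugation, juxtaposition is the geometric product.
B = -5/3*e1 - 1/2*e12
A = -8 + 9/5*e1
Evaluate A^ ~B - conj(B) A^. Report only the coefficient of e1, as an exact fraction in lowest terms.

first term: 3 + 40/3*e1 - 9/10*e2 - 4*e12
second term: -3 - 40/3*e1 + 9/10*e2 - 4*e12
Answer: 80/3


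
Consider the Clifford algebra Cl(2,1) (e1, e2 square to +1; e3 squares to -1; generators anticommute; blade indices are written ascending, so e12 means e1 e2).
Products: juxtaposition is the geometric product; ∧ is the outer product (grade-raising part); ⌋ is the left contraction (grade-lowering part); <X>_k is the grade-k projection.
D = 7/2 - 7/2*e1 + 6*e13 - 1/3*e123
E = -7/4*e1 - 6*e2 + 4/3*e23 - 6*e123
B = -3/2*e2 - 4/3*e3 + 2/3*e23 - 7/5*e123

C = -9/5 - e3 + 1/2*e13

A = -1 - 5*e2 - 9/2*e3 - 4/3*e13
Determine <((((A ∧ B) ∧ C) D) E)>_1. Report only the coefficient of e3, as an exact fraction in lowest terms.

step 1: 3/2*e2 + 4/3*e3 - 3/4*e23 - 3/5*e123
step 2: -27/10*e2 - 12/5*e3 - 3/20*e23 + 33/100*e123
step 3: -11/100 - 287/20*e1 - 1143/100*e2 - 42/5*e3 - 187/20*e12 - 93/10*e13 - 42/25*e23 + 447/25*e123
step 4: -6331/400 + 7217/80*e1 - 33081/400*e2 - 19539/200*e3 + 1319/400*e12 + 173/15*e13 + 1279/300*e23 - 214/3*e123
step 5: 7217/80*e1 - 33081/400*e2 - 19539/200*e3
Answer: -19539/200


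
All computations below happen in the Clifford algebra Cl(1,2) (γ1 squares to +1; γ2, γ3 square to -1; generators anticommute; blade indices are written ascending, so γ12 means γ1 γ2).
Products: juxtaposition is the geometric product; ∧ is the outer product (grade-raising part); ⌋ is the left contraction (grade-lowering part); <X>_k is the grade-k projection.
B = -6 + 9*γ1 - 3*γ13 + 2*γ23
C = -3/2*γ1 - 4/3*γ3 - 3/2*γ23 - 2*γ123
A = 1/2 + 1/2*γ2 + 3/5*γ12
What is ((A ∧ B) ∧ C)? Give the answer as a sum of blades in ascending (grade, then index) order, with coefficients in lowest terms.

step 1: -3 + 9/2*γ1 - 3*γ2 - 81/10*γ12 - 3/2*γ13 + γ23 + 3/2*γ123
step 2: 9/2*γ1 + 4*γ3 - 9/2*γ12 - 6*γ13 + 17/2*γ23 + 171/20*γ123
Answer: 9/2*γ1 + 4*γ3 - 9/2*γ12 - 6*γ13 + 17/2*γ23 + 171/20*γ123


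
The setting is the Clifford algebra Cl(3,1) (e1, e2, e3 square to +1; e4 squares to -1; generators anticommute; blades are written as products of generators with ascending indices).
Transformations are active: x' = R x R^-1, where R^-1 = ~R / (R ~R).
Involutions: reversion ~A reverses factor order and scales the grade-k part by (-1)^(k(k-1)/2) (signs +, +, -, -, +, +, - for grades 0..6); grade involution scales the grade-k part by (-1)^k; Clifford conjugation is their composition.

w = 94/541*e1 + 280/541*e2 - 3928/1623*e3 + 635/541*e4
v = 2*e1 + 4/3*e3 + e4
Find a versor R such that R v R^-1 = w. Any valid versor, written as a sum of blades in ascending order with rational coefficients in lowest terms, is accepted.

Since q(v) = q(w) = 43/9, the sum R = v + w = 1176/541*e1 + 280/541*e2 - 588/541*e3 + 1176/541*e4 does the job whenever invertible.
Answer: 1176/541*e1 + 280/541*e2 - 588/541*e3 + 1176/541*e4


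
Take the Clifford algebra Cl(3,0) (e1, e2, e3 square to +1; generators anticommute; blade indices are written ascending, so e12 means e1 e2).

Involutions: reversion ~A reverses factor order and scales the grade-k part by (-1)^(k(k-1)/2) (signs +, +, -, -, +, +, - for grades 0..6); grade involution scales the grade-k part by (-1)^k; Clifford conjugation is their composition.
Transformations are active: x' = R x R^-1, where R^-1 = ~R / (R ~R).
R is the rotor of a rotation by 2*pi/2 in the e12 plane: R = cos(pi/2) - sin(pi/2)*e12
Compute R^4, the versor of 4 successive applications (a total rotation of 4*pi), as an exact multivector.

Because a rotor carries half the rotation angle, composing 4 copies of this e12-plane rotor multiplies the phase: 4*(pi/2) = 2*pi, hence R^4 = cos(2*pi) - sin(2*pi)*e12.
cos(2*pi) = 1 and sin(2*pi) = 0, so R^4 = 1. The total rotation 4*pi is 2 full turns, so every vector returns to itself, yet the rotor is +1, back on the identity sheet (an even number of 2*pi turns).
Answer: 1


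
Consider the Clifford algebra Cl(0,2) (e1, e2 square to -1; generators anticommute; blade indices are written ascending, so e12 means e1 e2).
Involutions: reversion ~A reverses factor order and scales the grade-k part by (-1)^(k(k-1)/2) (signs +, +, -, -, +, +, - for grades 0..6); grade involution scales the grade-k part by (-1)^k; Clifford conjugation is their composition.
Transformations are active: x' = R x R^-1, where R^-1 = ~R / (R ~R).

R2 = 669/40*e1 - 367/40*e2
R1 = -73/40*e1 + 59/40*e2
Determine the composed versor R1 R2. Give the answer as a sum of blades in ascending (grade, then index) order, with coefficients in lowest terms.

Distribute over the terms of R1 (each basis-blade product reordered to ascending indices, repeated generators contracted through their squares):
(-73/40*e1) R2 = 48837/1600 + 26791/1600*e12
(59/40*e2) R2 = 21653/1600 - 39471/1600*e12
Summing the partial products and collecting blades:
Answer: 7049/160 - 317/40*e12


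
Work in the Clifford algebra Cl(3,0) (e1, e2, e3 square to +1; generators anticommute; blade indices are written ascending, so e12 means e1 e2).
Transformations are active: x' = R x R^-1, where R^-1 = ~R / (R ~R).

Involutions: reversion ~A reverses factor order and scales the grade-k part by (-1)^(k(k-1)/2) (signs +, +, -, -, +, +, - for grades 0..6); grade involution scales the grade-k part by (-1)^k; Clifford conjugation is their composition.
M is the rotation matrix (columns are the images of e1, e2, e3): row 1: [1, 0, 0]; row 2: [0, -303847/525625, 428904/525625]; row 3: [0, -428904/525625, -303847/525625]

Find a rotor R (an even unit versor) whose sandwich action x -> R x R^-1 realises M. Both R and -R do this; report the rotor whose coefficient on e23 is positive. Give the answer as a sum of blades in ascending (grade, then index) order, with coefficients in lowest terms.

Method: write R = a + b12*e12 + b13*e13 + b23*e23 with a^2 + b12^2 + b13^2 + b23^2 = 1 (so R^-1 = ~R). Expanding the columns R e_j ~R gives tr M = 4a^2 - 1 and, from the antisymmetric part, M21 - M12 = -4a*b12, M13 - M31 = 4a*b13, M32 - M23 = -4a*b23.
Here tr M = -82069/525625, so a^2 = (1 + tr M)/4 = 110889/525625 and a = ±333/725. Taking a = 333/725: M21 - M12 = 0, M13 - M31 = 0, M32 - M23 = -857808/525625, giving b12 = 0, b13 = 0, b23 = 644/725, i.e. R = 333/725 + 644/725*e23.
Its e23 coefficient is already positive.
Answer: 333/725 + 644/725*e23. Note: both R and -R realise this M (trace -82069/525625); the covering map identifies them, and the e23-coefficient sign is the tie-breaker.


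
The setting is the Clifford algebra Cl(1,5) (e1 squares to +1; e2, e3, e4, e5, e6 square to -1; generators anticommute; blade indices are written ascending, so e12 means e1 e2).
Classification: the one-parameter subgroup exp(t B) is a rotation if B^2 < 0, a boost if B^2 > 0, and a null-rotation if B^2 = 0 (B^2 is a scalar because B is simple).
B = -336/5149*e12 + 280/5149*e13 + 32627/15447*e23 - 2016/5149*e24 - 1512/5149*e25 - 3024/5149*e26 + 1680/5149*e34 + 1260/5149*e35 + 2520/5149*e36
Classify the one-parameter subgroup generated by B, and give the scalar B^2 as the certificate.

B^2 term by term: the squares give (-336/5149)^2*(e12)^2 + (280/5149)^2*(e13)^2 + (32627/15447)^2*(e23)^2 + (-2016/5149)^2*(e24)^2 + (-1512/5149)^2*(e25)^2 + (-3024/5149)^2*(e26)^2 + (1680/5149)^2*(e34)^2 + (1260/5149)^2*(e35)^2 + (2520/5149)^2*(e36)^2 = 112896/26512201*(+1) + 78400/26512201*(+1) + 1064521129/238609809*(-1) + 4064256/26512201*(-1) + 2286144/26512201*(-1) + 9144576/26512201*(-1) + 2822400/26512201*(-1) + 1587600/26512201*(-1) + 6350400/26512201*(-1) = -49/9 (each basis 2-blade squares to minus the product of its generators' squares); cross terms between blades sharing an index anticommute and cancel; the commuting (index-disjoint) pairs give grade-4 terms 2*c*c'*(blade product), which cancel blade by blade — e1234: -1128960/26512201 + 1128960/26512201 = 0; e1235: -846720/26512201 + 846720/26512201 = 0; e1236: -1693440/26512201 + 1693440/26512201 = 0; e2345: 5080320/26512201 - 5080320/26512201 = 0; e2346: 10160640/26512201 - 10160640/26512201 = 0; e2356: 7620480/26512201 - 7620480/26512201 = 0 — confirming B is simple. So B^2 = -49/9.
Answer: rotation, certificate B^2 = -49/9. Because -49/9 is invariant under every versor sandwich, the classification follows from its sign alone.


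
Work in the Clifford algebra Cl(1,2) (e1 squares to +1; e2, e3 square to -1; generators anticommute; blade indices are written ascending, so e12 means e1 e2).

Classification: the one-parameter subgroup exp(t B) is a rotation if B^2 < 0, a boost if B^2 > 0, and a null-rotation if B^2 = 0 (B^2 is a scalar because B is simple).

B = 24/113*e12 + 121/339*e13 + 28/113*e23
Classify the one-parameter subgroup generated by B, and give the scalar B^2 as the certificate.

B^2 term by term: the squares give (24/113)^2*(e12)^2 + (121/339)^2*(e13)^2 + (28/113)^2*(e23)^2 = 576/12769*(+1) + 14641/114921*(+1) + 784/12769*(-1) = 1/9 (each basis 2-blade squares to minus the product of its generators' squares); cross terms between blades sharing an index anticommute and cancel. So B^2 = 1/9.
Answer: boost, certificate B^2 = 1/9. No conjugation can change B^2 = 1/9; the sign gives the class.


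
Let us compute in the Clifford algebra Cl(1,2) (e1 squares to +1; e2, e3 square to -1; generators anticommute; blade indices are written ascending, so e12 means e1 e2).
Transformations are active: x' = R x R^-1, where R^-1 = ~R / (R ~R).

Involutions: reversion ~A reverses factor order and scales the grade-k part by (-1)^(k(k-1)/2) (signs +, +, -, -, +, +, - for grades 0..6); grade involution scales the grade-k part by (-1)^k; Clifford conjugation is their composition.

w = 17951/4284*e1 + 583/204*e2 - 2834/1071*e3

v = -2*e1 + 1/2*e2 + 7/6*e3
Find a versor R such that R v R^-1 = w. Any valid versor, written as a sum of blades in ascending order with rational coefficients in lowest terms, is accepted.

The midline construction: v and w both square to 43/18, so reflecting in their sum 9383/4284*e1 + 685/204*e2 - 3169/2142*e3 exchanges them.
Answer: 9383/4284*e1 + 685/204*e2 - 3169/2142*e3


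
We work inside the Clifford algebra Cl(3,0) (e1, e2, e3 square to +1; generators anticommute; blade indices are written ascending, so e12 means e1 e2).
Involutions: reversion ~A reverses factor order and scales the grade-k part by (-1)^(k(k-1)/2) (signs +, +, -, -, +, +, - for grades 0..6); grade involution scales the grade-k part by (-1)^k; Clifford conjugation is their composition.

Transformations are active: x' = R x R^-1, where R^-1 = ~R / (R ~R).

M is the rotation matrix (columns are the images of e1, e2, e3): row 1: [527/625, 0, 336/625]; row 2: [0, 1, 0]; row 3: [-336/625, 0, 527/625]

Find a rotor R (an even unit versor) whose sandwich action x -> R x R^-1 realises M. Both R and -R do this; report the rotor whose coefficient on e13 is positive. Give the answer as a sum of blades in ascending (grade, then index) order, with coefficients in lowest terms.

Method: write R = a + b12*e12 + b13*e13 + b23*e23 with a^2 + b12^2 + b13^2 + b23^2 = 1 (so R^-1 = ~R). Expanding the columns R e_j ~R gives tr M = 4a^2 - 1 and, from the antisymmetric part, M21 - M12 = -4a*b12, M13 - M31 = 4a*b13, M32 - M23 = -4a*b23.
Here tr M = 1679/625, so a^2 = (1 + tr M)/4 = 576/625 and a = ±24/25. Taking a = 24/25: M21 - M12 = 0, M13 - M31 = 672/625, M32 - M23 = 0, giving b12 = 0, b13 = 7/25, b23 = 0, i.e. R = 24/25 + 7/25*e13.
Its e13 coefficient is already positive.
Answer: 24/25 + 7/25*e13. Uniqueness: Spin(3) -> SO(3) maps R and -R to the same rotation of trace 1679/625; fixing the sign of the e13 coefficient removes the ambiguity.


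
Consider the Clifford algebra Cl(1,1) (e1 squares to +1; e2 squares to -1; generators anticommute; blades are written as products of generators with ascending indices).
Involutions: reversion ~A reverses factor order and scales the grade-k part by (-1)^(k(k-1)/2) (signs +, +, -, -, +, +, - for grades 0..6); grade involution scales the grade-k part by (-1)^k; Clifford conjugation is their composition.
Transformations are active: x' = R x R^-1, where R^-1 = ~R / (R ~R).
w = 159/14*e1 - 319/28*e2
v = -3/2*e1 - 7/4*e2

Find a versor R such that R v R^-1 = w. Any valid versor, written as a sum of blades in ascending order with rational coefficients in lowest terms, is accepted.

R = v + w = 69/7*e1 - 92/7*e2 works: the equal norms (-13/16) guarantee its sandwich swaps v into w.
Answer: 69/7*e1 - 92/7*e2


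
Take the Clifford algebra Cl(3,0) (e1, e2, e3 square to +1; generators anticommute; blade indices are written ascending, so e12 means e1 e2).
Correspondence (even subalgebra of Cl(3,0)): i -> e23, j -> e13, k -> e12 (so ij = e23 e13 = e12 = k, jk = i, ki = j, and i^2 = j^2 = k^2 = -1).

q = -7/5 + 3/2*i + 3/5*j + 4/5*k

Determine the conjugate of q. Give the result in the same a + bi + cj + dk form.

In blades: q = -7/5 + 4/5*e12 + 3/5*e13 + 3/2*e23.
Quaternion conjugation is reversion on the even subalgebra: the scalar is fixed and every grade-2 blade flips sign, giving -7/5 - 4/5*e12 - 3/5*e13 - 3/2*e23; translating back:
Answer: -7/5 - 3/2*i - 3/5*j - 4/5*k


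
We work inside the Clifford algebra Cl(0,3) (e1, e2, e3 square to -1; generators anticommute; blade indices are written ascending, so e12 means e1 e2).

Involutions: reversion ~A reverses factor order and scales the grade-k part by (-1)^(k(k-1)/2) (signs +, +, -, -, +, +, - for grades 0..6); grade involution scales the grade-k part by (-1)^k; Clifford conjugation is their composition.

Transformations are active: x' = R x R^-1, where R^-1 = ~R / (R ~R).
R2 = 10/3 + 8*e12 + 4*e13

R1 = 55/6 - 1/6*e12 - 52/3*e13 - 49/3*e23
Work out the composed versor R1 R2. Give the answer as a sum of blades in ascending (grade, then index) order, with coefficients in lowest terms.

Distribute over the terms of R2 (each basis-blade product reordered to ascending indices, repeated generators contracted through their squares):
R1 (10/3) = 275/9 - 5/9*e12 - 520/9*e13 - 490/9*e23
R1 (8*e12) = 4/3 + 220/3*e12 - 392/3*e13 + 416/3*e23
R1 (4*e13) = 208/3 + 196/3*e12 + 110/3*e13 - 2/3*e23
Summing the partial products and collecting blades:
Answer: 911/9 + 1243/9*e12 - 1366/9*e13 + 752/9*e23


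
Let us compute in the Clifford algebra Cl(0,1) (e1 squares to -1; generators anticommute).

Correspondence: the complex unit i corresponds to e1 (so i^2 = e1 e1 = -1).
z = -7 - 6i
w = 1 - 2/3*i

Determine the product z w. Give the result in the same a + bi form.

In blades: z = -7 - 6*e1, w = 1 - 2/3*e1.
Distribute z over w term by term (generator squares from the signature, products reordered to ascending indices): (-7)*w = -7 + 14/3*e1; (-6*e1)*w = -4 - 6*e1.
Sum: -11 - 4/3*e1; translating back through the correspondence:
Answer: -11 - 4/3*i


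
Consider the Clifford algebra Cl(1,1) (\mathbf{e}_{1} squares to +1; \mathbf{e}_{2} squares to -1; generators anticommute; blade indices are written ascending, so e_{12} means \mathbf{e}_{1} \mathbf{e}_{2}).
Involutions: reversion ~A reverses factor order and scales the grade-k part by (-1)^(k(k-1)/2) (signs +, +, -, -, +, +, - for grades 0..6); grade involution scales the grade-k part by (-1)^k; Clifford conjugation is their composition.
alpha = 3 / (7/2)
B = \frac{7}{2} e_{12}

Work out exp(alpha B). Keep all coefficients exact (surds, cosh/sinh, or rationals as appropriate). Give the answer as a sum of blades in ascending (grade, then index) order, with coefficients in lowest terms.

B^2 = (\frac{7}{2})^2*(e_{12})^2 = \frac{49}{4}*(+1) = \frac{49}{4} (a basis 2-blade squares to minus the product of its generators' squares).
B^2 = \frac{49}{4} — hyperbolic case — the even/odd split gives cosh and sinh: l = \frac{7}{2}, alpha*l = 3, so exp(alpha B) = cosh(3) + (sinh(3)/(\frac{7}{2}))*B = \cosh{\left(3 \right)} + (\frac{2 \sinh{\left(3 \right)}}{7})*B.
Answer: \cosh{\left(3 \right)} + \sinh{\left(3 \right)} e_{12}


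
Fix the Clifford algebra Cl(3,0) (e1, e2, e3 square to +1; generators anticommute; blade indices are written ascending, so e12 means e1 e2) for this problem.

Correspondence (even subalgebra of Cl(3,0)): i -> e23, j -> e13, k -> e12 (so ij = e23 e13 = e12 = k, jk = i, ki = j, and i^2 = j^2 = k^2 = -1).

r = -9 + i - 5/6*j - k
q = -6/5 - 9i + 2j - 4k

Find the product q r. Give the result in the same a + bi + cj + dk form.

In blades: q = -6/5 - 4*e12 + 2*e13 - 9*e23, r = -9 - e12 - 5/6*e13 + e23.
Distribute q over r term by term (generator squares from the signature, products reordered to ascending indices): (-6/5)*r = 54/5 + 6/5*e12 + e13 - 6/5*e23; (-4*e12)*r = -4 + 36*e12 - 4*e13 - 10/3*e23; (2*e13)*r = 5/3 - 2*e12 - 18*e13 - 2*e23; (-9*e23)*r = 9 + 15/2*e12 - 9*e13 + 81*e23.
Sum: 262/15 + 427/10*e12 - 30*e13 + 1117/15*e23; translating back through the correspondence:
Answer: 262/15 + 1117/15*i - 30j + 427/10*k


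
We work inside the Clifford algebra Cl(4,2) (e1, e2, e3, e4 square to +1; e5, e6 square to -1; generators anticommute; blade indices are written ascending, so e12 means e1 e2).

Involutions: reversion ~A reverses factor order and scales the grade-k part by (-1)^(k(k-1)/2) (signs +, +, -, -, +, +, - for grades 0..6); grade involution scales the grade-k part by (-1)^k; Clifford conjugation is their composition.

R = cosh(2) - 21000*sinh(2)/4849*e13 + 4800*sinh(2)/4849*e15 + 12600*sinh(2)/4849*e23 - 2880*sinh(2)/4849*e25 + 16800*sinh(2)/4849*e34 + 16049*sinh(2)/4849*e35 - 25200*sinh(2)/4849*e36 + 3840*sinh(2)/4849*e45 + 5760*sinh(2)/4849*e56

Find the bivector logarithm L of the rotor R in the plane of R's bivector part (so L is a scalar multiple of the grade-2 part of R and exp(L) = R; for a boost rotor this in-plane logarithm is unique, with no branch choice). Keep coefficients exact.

The scalar part of R is cosh(2), which fixes the rapidity magnitude through cosh (cosh is even, so it cannot fix the sign — the bivector part carries that); dividing the bivector part by sinh of the rapidity gives the plane, and L = rapidity * plane, where the joint sign ambiguity of (rapidity, plane) cancels in the product.
Concretely: cosh(rapidity) = cosh(2) gives rapidity = ±2, and since rapidity/sinh(rapidity) is even the sign is immaterial: L = (rapidity/sinh(rapidity)) * <R>_2 = (2/sinh(2)) * <R>_2.
Answer: -42000/4849*e13 + 9600/4849*e15 + 25200/4849*e23 - 5760/4849*e25 + 33600/4849*e34 + 32098/4849*e35 - 50400/4849*e36 + 7680/4849*e45 + 11520/4849*e56


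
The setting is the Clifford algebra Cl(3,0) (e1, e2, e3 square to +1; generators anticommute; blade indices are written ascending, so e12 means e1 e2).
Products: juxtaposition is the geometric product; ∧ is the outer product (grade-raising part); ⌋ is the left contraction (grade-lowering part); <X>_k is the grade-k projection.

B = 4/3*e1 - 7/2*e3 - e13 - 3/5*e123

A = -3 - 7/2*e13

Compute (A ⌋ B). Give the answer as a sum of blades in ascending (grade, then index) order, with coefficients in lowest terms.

step 1: -7/2 - 4*e1 + 21/10*e2 + 21/2*e3 + 3*e13 + 9/5*e123
Answer: -7/2 - 4*e1 + 21/10*e2 + 21/2*e3 + 3*e13 + 9/5*e123


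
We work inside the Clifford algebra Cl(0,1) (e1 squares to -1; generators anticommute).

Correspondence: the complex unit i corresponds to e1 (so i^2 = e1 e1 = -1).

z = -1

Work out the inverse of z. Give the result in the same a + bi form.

In blades: z = -1.
With qbar = -1 (scalar fixed, mapped units negated), z qbar = 1 (the sum of squared coefficients), so z^-1 = qbar / (1) = -1; translating back:
Answer: -1


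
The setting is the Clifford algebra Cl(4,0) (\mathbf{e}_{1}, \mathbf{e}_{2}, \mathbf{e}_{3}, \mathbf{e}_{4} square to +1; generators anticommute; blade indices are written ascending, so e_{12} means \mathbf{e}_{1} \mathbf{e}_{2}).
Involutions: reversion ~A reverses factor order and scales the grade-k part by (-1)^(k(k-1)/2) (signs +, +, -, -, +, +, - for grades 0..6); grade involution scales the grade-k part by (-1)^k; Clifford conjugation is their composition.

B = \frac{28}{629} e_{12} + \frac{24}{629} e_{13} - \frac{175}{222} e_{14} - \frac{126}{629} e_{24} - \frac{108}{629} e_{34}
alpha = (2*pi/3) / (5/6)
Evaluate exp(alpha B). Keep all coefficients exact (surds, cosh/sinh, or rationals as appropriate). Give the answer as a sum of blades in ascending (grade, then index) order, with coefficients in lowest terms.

B^2 term by term: the squares give (\frac{28}{629})^2*(e_{12})^2 + (\frac{24}{629})^2*(e_{13})^2 + (-\frac{175}{222})^2*(e_{14})^2 + (-\frac{126}{629})^2*(e_{24})^2 + (-\frac{108}{629})^2*(e_{34})^2 = \frac{784}{395641}*(-1) + \frac{576}{395641}*(-1) + \frac{30625}{49284}*(-1) + \frac{15876}{395641}*(-1) + \frac{11664}{395641}*(-1) = -\frac{25}{36} (each basis 2-blade squares to minus the product of its generators' squares); cross terms between blades sharing an index anticommute and cancel; the commuting (index-disjoint) pairs give grade-4 terms 2*c*c'*(blade product), which cancel blade by blade — e_{1234}: -\frac{6048}{395641} + \frac{6048}{395641} = 0 — confirming B is simple. So B^2 = -\frac{25}{36}.
B^2 = -\frac{25}{36} — the negative square puts this in the circular regime; l = \frac{5}{6}, alpha*l = \frac{2 \pi}{3}, so exp(alpha B) = cos(\frac{2 \pi}{3}) + (sin(\frac{2 \pi}{3})/(\frac{5}{6}))*B = - \frac{1}{2} + (\frac{3 \sqrt{3}}{5})*B.
Answer: - \frac{1}{2} + \frac{84 \sqrt{3}}{3145} e_{12} + \frac{72 \sqrt{3}}{3145} e_{13} - \frac{35 \sqrt{3}}{74} e_{14} - \frac{378 \sqrt{3}}{3145} e_{24} - \frac{324 \sqrt{3}}{3145} e_{34}


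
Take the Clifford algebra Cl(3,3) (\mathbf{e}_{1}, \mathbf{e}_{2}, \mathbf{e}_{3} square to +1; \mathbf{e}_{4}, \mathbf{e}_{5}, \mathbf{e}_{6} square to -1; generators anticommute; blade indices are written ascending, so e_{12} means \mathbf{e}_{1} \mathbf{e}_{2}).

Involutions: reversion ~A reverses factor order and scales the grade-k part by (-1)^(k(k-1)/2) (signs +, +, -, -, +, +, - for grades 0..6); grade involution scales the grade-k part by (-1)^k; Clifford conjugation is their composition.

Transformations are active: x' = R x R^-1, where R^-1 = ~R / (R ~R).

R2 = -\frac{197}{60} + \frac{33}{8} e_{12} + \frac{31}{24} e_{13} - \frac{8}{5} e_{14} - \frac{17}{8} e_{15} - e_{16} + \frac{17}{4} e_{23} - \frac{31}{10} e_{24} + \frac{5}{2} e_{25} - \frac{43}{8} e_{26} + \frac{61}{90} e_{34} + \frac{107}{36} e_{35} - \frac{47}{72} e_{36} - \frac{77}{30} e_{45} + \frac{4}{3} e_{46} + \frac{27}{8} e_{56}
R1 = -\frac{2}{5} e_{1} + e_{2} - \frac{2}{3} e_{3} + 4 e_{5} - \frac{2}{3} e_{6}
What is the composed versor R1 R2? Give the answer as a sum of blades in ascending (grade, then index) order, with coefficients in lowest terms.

Distribute over the terms of R1 (each basis-blade product reordered to ascending indices, repeated generators contracted through their squares):
(-\frac{2}{5} e_{1}) R2 = \frac{197}{150} e_{1} - \frac{33}{20} e_{2} - \frac{31}{60} e_{3} + \frac{16}{25} e_{4} + \frac{17}{20} e_{5} + \frac{2}{5} e_{6} - \frac{17}{10} e_{123} + \frac{31}{25} e_{124} - e_{125} + \frac{43}{20} e_{126} - \frac{61}{225} e_{134} - \frac{107}{90} e_{135} + \frac{47}{180} e_{136} + \frac{77}{75} e_{145} - \frac{8}{15} e_{146} - \frac{27}{20} e_{156}
(e_{2}) R2 = -\frac{33}{8} e_{1} - \frac{197}{60} e_{2} + \frac{17}{4} e_{3} - \frac{31}{10} e_{4} + \frac{5}{2} e_{5} - \frac{43}{8} e_{6} - \frac{31}{24} e_{123} + \frac{8}{5} e_{124} + \frac{17}{8} e_{125} + e_{126} + \frac{61}{90} e_{234} + \frac{107}{36} e_{235} - \frac{47}{72} e_{236} - \frac{77}{30} e_{245} + \frac{4}{3} e_{246} + \frac{27}{8} e_{256}
(-\frac{2}{3} e_{3}) R2 = \frac{31}{36} e_{1} + \frac{17}{6} e_{2} + \frac{197}{90} e_{3} - \frac{61}{135} e_{4} - \frac{107}{54} e_{5} + \frac{47}{108} e_{6} - \frac{11}{4} e_{123} - \frac{16}{15} e_{134} - \frac{17}{12} e_{135} - \frac{2}{3} e_{136} - \frac{31}{15} e_{234} + \frac{5}{3} e_{235} - \frac{43}{12} e_{236} + \frac{77}{45} e_{345} - \frac{8}{9} e_{346} - \frac{9}{4} e_{356}
(4 e_{5}) R2 = -\frac{17}{2} e_{1} + 10 e_{2} + \frac{107}{9} e_{3} - \frac{154}{15} e_{4} - \frac{197}{15} e_{5} - \frac{27}{2} e_{6} + \frac{33}{2} e_{125} + \frac{31}{6} e_{135} - \frac{32}{5} e_{145} + 4 e_{156} + 17 e_{235} - \frac{62}{5} e_{245} + \frac{43}{2} e_{256} + \frac{122}{45} e_{345} + \frac{47}{18} e_{356} - \frac{16}{3} e_{456}
(-\frac{2}{3} e_{6}) R2 = \frac{2}{3} e_{1} + \frac{43}{12} e_{2} + \frac{47}{108} e_{3} - \frac{8}{9} e_{4} - \frac{9}{4} e_{5} + \frac{197}{90} e_{6} - \frac{11}{4} e_{126} - \frac{31}{36} e_{136} + \frac{16}{15} e_{146} + \frac{17}{12} e_{156} - \frac{17}{6} e_{236} + \frac{31}{15} e_{246} - \frac{5}{3} e_{256} - \frac{61}{135} e_{346} - \frac{107}{54} e_{356} + \frac{77}{45} e_{456}
Summing the partial products and collecting blades:
Answer: -\frac{17611}{1800} e_{1} + \frac{689}{60} e_{2} + \frac{9853}{540} e_{3} - \frac{18991}{1350} e_{4} - \frac{1892}{135} e_{5} - \frac{17119}{1080} e_{6} - \frac{689}{120} e_{123} + \frac{71}{25} e_{124} + \frac{141}{8} e_{125} + \frac{2}{5} e_{126} - \frac{301}{225} e_{134} + \frac{461}{180} e_{135} - \frac{19}{15} e_{136} - \frac{403}{75} e_{145} + \frac{8}{15} e_{146} + \frac{61}{15} e_{156} - \frac{25}{18} e_{234} + \frac{779}{36} e_{235} - \frac{509}{72} e_{236} - \frac{449}{30} e_{245} + \frac{17}{5} e_{246} + \frac{557}{24} e_{256} + \frac{199}{45} e_{345} - \frac{181}{135} e_{346} - \frac{175}{108} e_{356} - \frac{163}{45} e_{456}


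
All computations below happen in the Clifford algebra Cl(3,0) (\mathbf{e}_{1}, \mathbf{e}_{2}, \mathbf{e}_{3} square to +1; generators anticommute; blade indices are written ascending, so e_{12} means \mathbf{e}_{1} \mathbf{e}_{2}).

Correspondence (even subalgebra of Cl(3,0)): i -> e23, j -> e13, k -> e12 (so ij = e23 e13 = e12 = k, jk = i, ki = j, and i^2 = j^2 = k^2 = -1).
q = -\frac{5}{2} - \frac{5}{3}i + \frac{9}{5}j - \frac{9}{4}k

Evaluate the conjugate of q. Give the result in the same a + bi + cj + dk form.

In blades: q = -\frac{5}{2} - \frac{9}{4} e_{12} + \frac{9}{5} e_{13} - \frac{5}{3} e_{23}.
Quaternion conjugation is reversion on the even subalgebra: the scalar is fixed and every grade-2 blade flips sign, giving -\frac{5}{2} + \frac{9}{4} e_{12} - \frac{9}{5} e_{13} + \frac{5}{3} e_{23}; translating back:
Answer: -\frac{5}{2} + \frac{5}{3}i - \frac{9}{5}j + \frac{9}{4}k


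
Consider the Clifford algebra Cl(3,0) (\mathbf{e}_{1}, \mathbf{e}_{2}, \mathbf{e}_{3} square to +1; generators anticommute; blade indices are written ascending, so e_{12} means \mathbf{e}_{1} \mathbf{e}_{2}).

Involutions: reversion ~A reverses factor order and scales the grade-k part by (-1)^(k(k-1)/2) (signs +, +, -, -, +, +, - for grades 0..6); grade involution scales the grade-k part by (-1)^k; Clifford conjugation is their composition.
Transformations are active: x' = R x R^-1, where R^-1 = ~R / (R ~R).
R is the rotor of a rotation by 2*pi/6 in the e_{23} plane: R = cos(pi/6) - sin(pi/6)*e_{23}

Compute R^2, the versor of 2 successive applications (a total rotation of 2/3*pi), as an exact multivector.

Rotor phase runs at HALF the rotation angle; powers of one rotor simply add phase, so after 2 steps in e_{23} the phase is 2*pi/6 = \frac{\pi}{3} and R^2 = cos(\frac{\pi}{3}) - sin(\frac{\pi}{3})*e_{23}.
cos(\frac{\pi}{3}) = \frac{1}{2} and sin(\frac{\pi}{3}) = \frac{\sqrt{3}}{2}, so R^2 = \frac{1}{2} - \frac{\sqrt{3}}{2} e_{23}. The net rotation is 2/3*pi; the rotor keeps the half-angle phase exactly.
Answer: \frac{1}{2} - \frac{\sqrt{3}}{2} e_{23}


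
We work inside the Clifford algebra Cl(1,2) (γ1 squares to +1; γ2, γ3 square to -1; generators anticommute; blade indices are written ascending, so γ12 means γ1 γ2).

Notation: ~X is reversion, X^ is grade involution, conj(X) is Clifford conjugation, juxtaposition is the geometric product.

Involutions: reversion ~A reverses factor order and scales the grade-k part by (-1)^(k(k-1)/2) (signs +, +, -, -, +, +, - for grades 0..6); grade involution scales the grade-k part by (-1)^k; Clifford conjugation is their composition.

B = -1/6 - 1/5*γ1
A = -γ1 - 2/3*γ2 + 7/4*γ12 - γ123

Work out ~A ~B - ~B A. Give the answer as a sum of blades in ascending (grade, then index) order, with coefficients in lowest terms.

first term: 1/5 + 1/6*γ1 - 43/180*γ2 + 19/120*γ12 - 1/5*γ23 - 1/6*γ123
second term: 1/5 + 1/6*γ1 - 43/180*γ2 - 19/120*γ12 + 1/5*γ23 + 1/6*γ123
Answer: 19/60*γ12 - 2/5*γ23 - 1/3*γ123


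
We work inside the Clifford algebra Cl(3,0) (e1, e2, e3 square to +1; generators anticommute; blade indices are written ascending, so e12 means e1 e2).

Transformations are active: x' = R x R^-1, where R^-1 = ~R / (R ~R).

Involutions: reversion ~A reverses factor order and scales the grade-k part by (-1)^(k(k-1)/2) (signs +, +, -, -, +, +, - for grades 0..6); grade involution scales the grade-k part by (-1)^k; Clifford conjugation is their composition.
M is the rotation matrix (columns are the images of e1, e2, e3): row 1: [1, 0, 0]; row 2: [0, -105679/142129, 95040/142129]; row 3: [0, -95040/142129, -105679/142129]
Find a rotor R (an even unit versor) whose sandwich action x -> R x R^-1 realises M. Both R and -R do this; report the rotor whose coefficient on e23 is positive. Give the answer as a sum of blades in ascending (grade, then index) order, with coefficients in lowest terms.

Method: write R = a + b12*e12 + b13*e13 + b23*e23 with a^2 + b12^2 + b13^2 + b23^2 = 1 (so R^-1 = ~R). Expanding the columns R e_j ~R gives tr M = 4a^2 - 1 and, from the antisymmetric part, M21 - M12 = -4a*b12, M13 - M31 = 4a*b13, M32 - M23 = -4a*b23.
Here tr M = -69229/142129, so a^2 = (1 + tr M)/4 = 18225/142129 and a = ±135/377. Taking a = 135/377: M21 - M12 = 0, M13 - M31 = 0, M32 - M23 = -190080/142129, giving b12 = 0, b13 = 0, b23 = 352/377, i.e. R = 135/377 + 352/377*e23.
Its e23 coefficient is already positive.
Answer: 135/377 + 352/377*e23. Uniqueness: Spin(3) -> SO(3) maps R and -R to the same rotation of trace -69229/142129; fixing the sign of the e23 coefficient removes the ambiguity.


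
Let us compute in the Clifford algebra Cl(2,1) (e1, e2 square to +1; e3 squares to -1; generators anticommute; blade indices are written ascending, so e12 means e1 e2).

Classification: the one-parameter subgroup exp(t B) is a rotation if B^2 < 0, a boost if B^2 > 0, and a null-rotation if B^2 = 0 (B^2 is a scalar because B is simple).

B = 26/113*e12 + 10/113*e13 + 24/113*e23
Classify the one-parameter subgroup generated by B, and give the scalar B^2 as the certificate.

B^2 term by term: the squares give (26/113)^2*(e12)^2 + (10/113)^2*(e13)^2 + (24/113)^2*(e23)^2 = 676/12769*(-1) + 100/12769*(+1) + 576/12769*(+1) = 0 (each basis 2-blade squares to minus the product of its generators' squares); cross terms between blades sharing an index anticommute and cancel. So B^2 = 0.
Answer: null-rotation, certificate B^2 = 0. Check the certificate: B^2 = 0, and that sign is decisive whatever form B takes.


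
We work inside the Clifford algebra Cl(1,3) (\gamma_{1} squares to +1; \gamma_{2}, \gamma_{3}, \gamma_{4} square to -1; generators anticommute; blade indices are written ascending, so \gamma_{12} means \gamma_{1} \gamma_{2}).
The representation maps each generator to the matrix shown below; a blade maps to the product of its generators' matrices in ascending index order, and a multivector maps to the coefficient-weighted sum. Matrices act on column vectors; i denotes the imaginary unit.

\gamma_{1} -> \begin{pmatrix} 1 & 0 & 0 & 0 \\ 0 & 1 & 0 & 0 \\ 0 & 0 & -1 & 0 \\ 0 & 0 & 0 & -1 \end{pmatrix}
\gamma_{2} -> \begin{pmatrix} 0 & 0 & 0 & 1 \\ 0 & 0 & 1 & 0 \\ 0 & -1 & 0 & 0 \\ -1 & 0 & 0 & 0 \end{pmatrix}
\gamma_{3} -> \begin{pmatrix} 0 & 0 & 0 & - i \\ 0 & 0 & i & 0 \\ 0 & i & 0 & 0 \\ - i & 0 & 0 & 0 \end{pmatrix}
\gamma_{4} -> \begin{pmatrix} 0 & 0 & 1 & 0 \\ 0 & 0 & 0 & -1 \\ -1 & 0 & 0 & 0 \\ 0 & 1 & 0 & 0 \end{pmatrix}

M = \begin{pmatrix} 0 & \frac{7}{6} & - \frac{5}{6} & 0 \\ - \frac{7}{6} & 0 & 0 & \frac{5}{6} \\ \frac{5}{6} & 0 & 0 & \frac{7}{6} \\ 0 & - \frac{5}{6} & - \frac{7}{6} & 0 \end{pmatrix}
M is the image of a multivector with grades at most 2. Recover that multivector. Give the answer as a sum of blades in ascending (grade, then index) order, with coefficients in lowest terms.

Method: the blade images are trace-orthogonal — tr(rho(e_A) rho(e_B)^-1) = 4 if A = B and 0 otherwise — and rho(e_A)^-1 = (e_A)^2 * rho(e_A) with (e_A)^2 = +1 or -1, so the coefficient of e_A in the preimage is (e_A)^2 * tr(M rho(e_A))/4.
Nonzero projections over blades of grade <= 2: \gamma_{4}: (\gamma_{4})^2 = -1, tr(M rho(\gamma_{4})) = \frac{10}{3}, coefficient -\frac{5}{6}; \gamma_{24}: (\gamma_{24})^2 = -1, tr(M rho(\gamma_{24})) = - \frac{14}{3}, coefficient \frac{7}{6}. Every other blade of grade <= 2 projects to 0.
Answer: -\frac{5}{6} \gamma_{4} + \frac{7}{6} \gamma_{24}
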